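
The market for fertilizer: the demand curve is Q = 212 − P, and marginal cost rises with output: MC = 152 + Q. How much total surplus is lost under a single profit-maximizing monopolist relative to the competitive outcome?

DWL = 100

Inverting demand: P = 212 − Q.
Competitive equilibrium sets price equal to marginal cost: 212 − Q = 152 + Q, so Q = 30 and P = 182.
Monopoly sets MR = MC: 212 − 2Q = 152 + Q ⇒ Q = 20, P = 212 − 20 = 192.
CS = ½·(212 − 182)·30 = 450; PS = (182·30 − 152·30 − ½·1·30²) = 450; TS = 900.
CS = ½·(212 − 192)·20 = 200; PS = (192·20 − 152·20 − ½·1·20²) = 600; TS = 800.
DWL = 900 − 800 = 100.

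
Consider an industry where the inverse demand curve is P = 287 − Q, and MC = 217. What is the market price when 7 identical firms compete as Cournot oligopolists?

In a 7-firm Cournot equilibrium, symmetry and the first-order condition give q = (287 − 217)/(8) = 8.75. So Q = 61.25 and P = 225.75.

P = 225.75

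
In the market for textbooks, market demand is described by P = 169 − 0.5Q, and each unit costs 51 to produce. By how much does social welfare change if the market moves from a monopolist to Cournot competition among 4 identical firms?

TS rises by 2924.04

Monopoly sets MR = MC: 169 − Q = 51 ⇒ Q = 118, P = 169 − 0.5·118 = 110.
CS = ½·(169 − 110)·118 = 3481; PS = (110 − 51)·118 = 6962; TS = 10443.
Cournot with 4 identical firms: the symmetric best-response condition is 169 − 2.5q = 51. Each firm produces q = 47.2, total output Q = 188.8, price P = 74.6.
CS = ½·(169 − 74.6)·188.8 = 8911.36; PS = (74.6 − 51)·188.8 = 4455.68; TS = 13367.04.
Change in social welfare: 13367.04 − 10443 = 2924.04.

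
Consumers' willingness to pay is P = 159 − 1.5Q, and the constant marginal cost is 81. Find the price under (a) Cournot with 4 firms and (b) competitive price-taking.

Cournot with 4 identical firms: the symmetric best-response condition is 159 − 7.5q = 81. Each firm produces q = 10.4, total output Q = 41.6, price P = 96.6.
Perfect competition: P = MC = 81, so 159 − 1.5Q = 81 and Q = 52.

Cournot: P = 96.6; Competition: P = 81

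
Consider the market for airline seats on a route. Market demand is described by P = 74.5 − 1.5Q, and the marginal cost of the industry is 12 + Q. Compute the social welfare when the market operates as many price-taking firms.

Competitive equilibrium sets price equal to marginal cost: 74.5 − 1.5Q = 12 + Q, so Q = 25 and P = 37.
CS = ½·(74.5 − 37)·25 = 468.75; PS = (37·25 − 12·25 − ½·1·25²) = 312.5; TS = 781.25.

TS = 781.25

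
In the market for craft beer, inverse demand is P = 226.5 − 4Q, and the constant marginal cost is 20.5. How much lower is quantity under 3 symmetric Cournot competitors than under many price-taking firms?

Q falls by 12.875

Competitive firms price at marginal cost: P = 20.5, giving Q = 51.5.
Cournot with 3 identical firms: the symmetric best-response condition is 226.5 − 16q = 20.5. Each firm produces q = 12.875, total output Q = 38.625, price P = 72.
Change in quantity: 38.625 − 51.5 = −12.875.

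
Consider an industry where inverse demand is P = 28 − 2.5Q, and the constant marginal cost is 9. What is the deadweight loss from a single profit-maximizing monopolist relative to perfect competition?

DWL = 18.05

Perfect competition: P = MC = 9, so 28 − 2.5Q = 9 and Q = 7.6.
Monopoly sets MR = MC: 28 − 5Q = 9 ⇒ Q = 3.8, P = 28 − 2.5·3.8 = 18.5.
DWL is the triangle between Q = 3.8 and Q = 7.6: ½·(7.6 − 3.8)·(18.5 − 9) = 18.05.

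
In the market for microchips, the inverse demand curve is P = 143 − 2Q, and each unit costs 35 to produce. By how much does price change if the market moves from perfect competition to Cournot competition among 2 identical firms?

P rises by 36

Perfect competition: P = MC = 35, so 143 − 2Q = 35 and Q = 54.
In a 2-firm Cournot equilibrium, symmetry and the first-order condition give q = (143 − 35)/(6) = 18. So Q = 36 and P = 71.
Change in price: 71 − 35 = 36.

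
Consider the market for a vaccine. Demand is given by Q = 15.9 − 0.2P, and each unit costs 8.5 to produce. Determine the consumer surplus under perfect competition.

CS = 504.1

Inverting demand: P = 79.5 − 5Q.
Competitive firms price at marginal cost: P = 8.5, giving Q = 14.2.
CS = ½·(79.5 − 8.5)·14.2 = 504.1.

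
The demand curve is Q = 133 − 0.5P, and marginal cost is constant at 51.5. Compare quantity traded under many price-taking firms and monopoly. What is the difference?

Quantity traded falls by 53.625

Inverting demand: P = 266 − 2Q.
Under competition P = MC = 51.5, so Q = (266 − 51.5)/2 = 107.25.
A monopolist chooses Q where MR = MC. MR = 266 − 4Q; setting this equal to 51.5 gives Q = 53.625 and P = 158.75.
Change in quantity traded: 53.625 − 107.25 = −53.625.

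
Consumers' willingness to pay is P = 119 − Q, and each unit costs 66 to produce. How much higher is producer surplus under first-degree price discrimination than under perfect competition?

Competitive firms price at marginal cost: P = 66, giving Q = 53.
PS = (66 − 66)·53 = 0.
With perfect price discrimination, output is the efficient level Q = 53 (where demand meets MC), but every buyer pays their willingness to pay: CS = 0 and PS = total surplus.
PS = ½·(119 − 66)·53 = 1404.5.
Change in producer surplus: 1404.5 − 0 = 1404.5.

Producer surplus rises by 1404.5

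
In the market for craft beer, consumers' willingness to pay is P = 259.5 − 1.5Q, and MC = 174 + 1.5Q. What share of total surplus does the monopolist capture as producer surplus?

PS/TS = 0.75

A monopolist chooses Q where MR = MC. MR = 259.5 − 3Q; setting this equal to 174 + 1.5Q gives Q = 19 and P = 231.
CS = ½·(259.5 − 231)·19 = 270.75.
PS = P·Q − VC(Q) = 231·19 − (174·19 + ½·1.5·19²) = 812.25.
Share captured = PS/TS = 812.25/1083 = 0.75.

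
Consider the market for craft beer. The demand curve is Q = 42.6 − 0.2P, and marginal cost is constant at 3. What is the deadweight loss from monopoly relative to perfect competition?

Inverting demand: P = 213 − 5Q.
Under competition P = MC = 3, so Q = (213 − 3)/5 = 42.
Monopoly sets MR = MC: 213 − 10Q = 3 ⇒ Q = 21, P = 213 − 5·21 = 108.
DWL is the triangle between Q = 21 and Q = 42: ½·(42 − 21)·(108 − 3) = 1102.5.

DWL = 1102.5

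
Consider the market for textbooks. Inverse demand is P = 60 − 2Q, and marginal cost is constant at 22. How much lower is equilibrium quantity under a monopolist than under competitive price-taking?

Equilibrium quantity falls by 9.5

Perfect competition: P = MC = 22, so 60 − 2Q = 22 and Q = 19.
The monopolist equates marginal revenue to marginal cost: 60 − 4Q = 22, so Q = 9.5. From demand, P = 41.
Change in equilibrium quantity: 9.5 − 19 = −9.5.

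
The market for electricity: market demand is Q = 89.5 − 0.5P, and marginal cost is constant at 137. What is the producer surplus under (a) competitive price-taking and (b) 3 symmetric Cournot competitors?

Competition: PS = 0; Cournot: PS = 165.375

Inverting demand: P = 179 − 2Q.
Perfect competition: P = MC = 137, so 179 − 2Q = 137 and Q = 21.
PS = (137 − 137)·21 = 0.
With 3 symmetric Cournot firms, each firm's FOC gives 179 − 8q = 137, so q = 5.25, Q = 3·5.25 = 15.75, and P = 147.5.
PS = (147.5 − 137)·15.75 = 165.375.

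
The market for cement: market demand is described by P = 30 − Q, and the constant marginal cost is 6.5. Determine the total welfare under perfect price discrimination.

A perfectly discriminating monopolist sells every unit with P(Q) ≥ MC(Q), so output equals the competitive quantity Q = 23.5. Each buyer pays their reservation price, so CS = 0 and the firm captures all surplus.
TS = 276.125 (equal to competitive TS).

TS = 276.125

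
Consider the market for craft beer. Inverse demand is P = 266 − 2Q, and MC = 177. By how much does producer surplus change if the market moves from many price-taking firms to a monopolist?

PS rises by 990.125

Perfect competition: P = MC = 177, so 266 − 2Q = 177 and Q = 44.5.
PS = (177 − 177)·44.5 = 0.
A monopolist chooses Q where MR = MC. MR = 266 − 4Q; setting this equal to 177 gives Q = 22.25 and P = 221.5.
PS = (221.5 − 177)·22.25 = 990.125.
Change in producer surplus: 990.125 − 0 = 990.125.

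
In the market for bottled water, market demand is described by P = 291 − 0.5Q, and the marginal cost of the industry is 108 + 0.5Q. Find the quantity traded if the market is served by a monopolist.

Q = 122

A monopolist chooses Q where MR = MC. MR = 291 − Q; setting this equal to 108 + 0.5Q gives Q = 122 and P = 230.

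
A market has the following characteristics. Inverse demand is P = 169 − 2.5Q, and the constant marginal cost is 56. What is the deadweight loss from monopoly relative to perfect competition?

DWL = 638.45

Perfect competition: P = MC = 56, so 169 − 2.5Q = 56 and Q = 45.2.
A monopolist chooses Q where MR = MC. MR = 169 − 5Q; setting this equal to 56 gives Q = 22.6 and P = 112.5.
DWL is the triangle between Q = 22.6 and Q = 45.2: ½·(45.2 − 22.6)·(112.5 − 56) = 638.45.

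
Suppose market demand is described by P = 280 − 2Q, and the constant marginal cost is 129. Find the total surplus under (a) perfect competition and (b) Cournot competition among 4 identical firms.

Competitive firms price at marginal cost: P = 129, giving Q = 75.5.
CS = ½·(280 − 129)·75.5 = 5700.25; PS = (129 − 129)·75.5 = 0; TS = 5700.25.
With 4 symmetric Cournot firms, each firm's FOC gives 280 − 10q = 129, so q = 15.1, Q = 4·15.1 = 60.4, and P = 159.2.
CS = ½·(280 − 159.2)·60.4 = 3648.16; PS = (159.2 − 129)·60.4 = 1824.08; TS = 5472.24.

Competition: TS = 5700.25; Cournot: TS = 5472.24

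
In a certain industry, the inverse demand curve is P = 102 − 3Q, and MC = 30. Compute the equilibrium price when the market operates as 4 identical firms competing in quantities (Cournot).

P = 44.4

In a 4-firm Cournot equilibrium, symmetry and the first-order condition give q = (102 − 30)/(15) = 4.8. So Q = 19.2 and P = 44.4.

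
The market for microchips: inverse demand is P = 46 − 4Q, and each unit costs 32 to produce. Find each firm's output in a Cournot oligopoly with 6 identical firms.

Cournot with 6 identical firms: the symmetric best-response condition is 46 − 28q = 32. Each firm produces q = 0.5, total output Q = 3, price P = 34.

q_i = 0.5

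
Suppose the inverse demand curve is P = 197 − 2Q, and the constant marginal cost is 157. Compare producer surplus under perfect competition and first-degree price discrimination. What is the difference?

Under competition P = MC = 157, so Q = (197 − 157)/2 = 20.
PS = (157 − 157)·20 = 0.
Under first-degree price discrimination the firm charges each unit its demand price and produces up to where P = MC, i.e. Q = 20. Consumer surplus is zero; producer surplus equals total surplus.
PS = ½·(197 − 157)·20 = 400.
Change in producer surplus: 400 − 0 = 400.

Producer surplus rises by 400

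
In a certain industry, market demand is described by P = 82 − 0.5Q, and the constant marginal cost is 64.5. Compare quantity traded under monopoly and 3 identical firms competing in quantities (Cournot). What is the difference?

Q rises by 8.75

A monopolist chooses Q where MR = MC. MR = 82 − Q; setting this equal to 64.5 gives Q = 17.5 and P = 73.25.
Cournot with 3 identical firms: the symmetric best-response condition is 82 − 2q = 64.5. Each firm produces q = 8.75, total output Q = 26.25, price P = 68.875.
Change in quantity traded: 26.25 − 17.5 = 8.75.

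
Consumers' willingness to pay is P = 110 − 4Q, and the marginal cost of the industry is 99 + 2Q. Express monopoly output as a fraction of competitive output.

Q_m/Q_c = 0.6

A monopolist chooses Q where MR = MC. MR = 110 − 8Q; setting this equal to 99 + 2Q gives Q = 1.1 and P = 105.6.
Under competition P = MC: 110 − 4Q = 99 + 2Q ⇒ Q = 11/6, P = 308/3.
Ratio Q_m/Q_c = 1.1/(11/6) = 0.6.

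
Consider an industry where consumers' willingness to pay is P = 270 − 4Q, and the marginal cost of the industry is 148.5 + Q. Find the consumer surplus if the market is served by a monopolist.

CS = 364.5

The monopolist equates marginal revenue to marginal cost: 270 − 8Q = 148.5 + Q, so Q = 13.5. From demand, P = 216.
CS = ½·(270 − 216)·13.5 = 364.5.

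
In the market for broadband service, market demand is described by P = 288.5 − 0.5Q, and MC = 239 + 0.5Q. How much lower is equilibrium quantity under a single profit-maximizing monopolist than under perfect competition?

Q falls by 16.5

Under competition P = MC: 288.5 − 0.5Q = 239 + 0.5Q ⇒ Q = 49.5, P = 263.75.
A monopolist chooses Q where MR = MC. MR = 288.5 − Q; setting this equal to 239 + 0.5Q gives Q = 33 and P = 272.
Change in equilibrium quantity: 33 − 49.5 = −16.5.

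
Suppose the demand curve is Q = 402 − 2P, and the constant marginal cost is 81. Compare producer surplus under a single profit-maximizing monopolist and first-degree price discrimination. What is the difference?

Inverting demand: P = 201 − 0.5Q.
Monopoly sets MR = MC: 201 − Q = 81 ⇒ Q = 120, P = 201 − 0.5·120 = 141.
PS = (141 − 81)·120 = 7200.
With perfect price discrimination, output is the efficient level Q = 240 (where demand meets MC), but every buyer pays their willingness to pay: CS = 0 and PS = total surplus.
PS = ½·(201 − 81)·240 = 14400.
Change in producer surplus: 14400 − 7200 = 7200.

PS rises by 7200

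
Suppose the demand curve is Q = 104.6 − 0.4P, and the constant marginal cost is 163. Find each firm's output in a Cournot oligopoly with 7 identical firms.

Inverting demand: P = 261.5 − 2.5Q.
In a 7-firm Cournot equilibrium, symmetry and the first-order condition give q = (261.5 − 163)/(20) = 4.925. So Q = 34.475 and P = 2805/16.

q_i = 4.925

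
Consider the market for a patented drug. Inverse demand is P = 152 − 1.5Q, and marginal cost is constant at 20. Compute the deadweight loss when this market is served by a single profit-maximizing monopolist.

Perfect competition: P = MC = 20, so 152 − 1.5Q = 20 and Q = 88.
Monopoly sets MR = MC: 152 − 3Q = 20 ⇒ Q = 44, P = 152 − 1.5·44 = 86.
DWL is the triangle between Q = 44 and Q = 88: ½·(88 − 44)·(86 − 20) = 1452.

DWL = 1452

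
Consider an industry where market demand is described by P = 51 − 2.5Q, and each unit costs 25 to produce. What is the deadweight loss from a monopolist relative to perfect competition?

Perfect competition: P = MC = 25, so 51 − 2.5Q = 25 and Q = 10.4.
Monopoly sets MR = MC: 51 − 5Q = 25 ⇒ Q = 5.2, P = 51 − 2.5·5.2 = 38.
DWL is the triangle between Q = 5.2 and Q = 10.4: ½·(10.4 − 5.2)·(38 − 25) = 33.8.

DWL = 33.8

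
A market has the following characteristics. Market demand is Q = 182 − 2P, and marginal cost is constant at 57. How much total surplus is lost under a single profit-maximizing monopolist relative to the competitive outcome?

Inverting demand: P = 91 − 0.5Q.
Under competition P = MC = 57, so Q = (91 − 57)/0.5 = 68.
Monopoly sets MR = MC: 91 − Q = 57 ⇒ Q = 34, P = 91 − 0.5·34 = 74.
DWL is the triangle between Q = 34 and Q = 68: ½·(68 − 34)·(74 − 57) = 289.

DWL = 289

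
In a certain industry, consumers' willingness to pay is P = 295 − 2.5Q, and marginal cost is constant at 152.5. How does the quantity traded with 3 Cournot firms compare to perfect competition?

Cournot: Q = 42.75; Competition: Q = 57

In a 3-firm Cournot equilibrium, symmetry and the first-order condition give q = (295 − 152.5)/(10) = 14.25. So Q = 42.75 and P = 188.125.
Perfect competition: P = MC = 152.5, so 295 − 2.5Q = 152.5 and Q = 57.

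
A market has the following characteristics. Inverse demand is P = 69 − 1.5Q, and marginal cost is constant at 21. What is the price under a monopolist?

A monopolist chooses Q where MR = MC. MR = 69 − 3Q; setting this equal to 21 gives Q = 16 and P = 45.

P = 45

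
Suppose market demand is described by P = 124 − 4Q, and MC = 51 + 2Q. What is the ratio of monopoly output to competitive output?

Q_m/Q_c = 0.6

A monopolist chooses Q where MR = MC. MR = 124 − 8Q; setting this equal to 51 + 2Q gives Q = 7.3 and P = 94.8.
Competitive equilibrium sets price equal to marginal cost: 124 − 4Q = 51 + 2Q, so Q = 73/6 and P = 226/3.
Ratio Q_m/Q_c = 7.3/(73/6) = 0.6.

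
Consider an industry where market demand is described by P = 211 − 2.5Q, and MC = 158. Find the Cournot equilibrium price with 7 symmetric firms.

In a 7-firm Cournot equilibrium, symmetry and the first-order condition give q = (211 − 158)/(20) = 2.65. So Q = 18.55 and P = 164.625.

P = 164.625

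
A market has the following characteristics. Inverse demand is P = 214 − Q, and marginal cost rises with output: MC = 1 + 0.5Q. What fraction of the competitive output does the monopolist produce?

Q_m/Q_c = 0.6

The monopolist equates marginal revenue to marginal cost: 214 − 2Q = 1 + 0.5Q, so Q = 85.2. From demand, P = 128.8.
Competitive equilibrium sets price equal to marginal cost: 214 − Q = 1 + 0.5Q, so Q = 142 and P = 72.
Ratio Q_m/Q_c = 85.2/142 = 0.6.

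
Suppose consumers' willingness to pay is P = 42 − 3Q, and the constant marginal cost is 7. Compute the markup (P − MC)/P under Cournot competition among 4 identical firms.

In a 4-firm Cournot equilibrium, symmetry and the first-order condition give q = (42 − 7)/(15) = 7/3. So Q = 28/3 and P = 14.
Lerner index = (P − MC)/P = (14 − 7)/14 = 0.5.

Lerner index = 0.5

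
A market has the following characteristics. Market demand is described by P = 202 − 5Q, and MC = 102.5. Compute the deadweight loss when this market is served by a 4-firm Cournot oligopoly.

Under competition P = MC = 102.5, so Q = (202 − 102.5)/5 = 19.9.
With 4 symmetric Cournot firms, each firm's FOC gives 202 − 25q = 102.5, so q = 3.98, Q = 4·3.98 = 15.92, and P = 122.4.
DWL is the triangle between Q = 15.92 and Q = 19.9: ½·(19.9 − 15.92)·(122.4 − 102.5) = 39.601.

DWL = 39.601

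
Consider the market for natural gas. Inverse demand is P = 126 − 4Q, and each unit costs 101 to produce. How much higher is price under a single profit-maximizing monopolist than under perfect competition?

P rises by 12.5

Perfect competition: P = MC = 101, so 126 − 4Q = 101 and Q = 6.25.
Monopoly sets MR = MC: 126 − 8Q = 101 ⇒ Q = 3.125, P = 126 − 4·3.125 = 113.5.
Change in price: 113.5 − 101 = 12.5.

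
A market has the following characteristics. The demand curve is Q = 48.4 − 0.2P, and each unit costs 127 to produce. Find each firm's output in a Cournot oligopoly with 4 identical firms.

Inverting demand: P = 242 − 5Q.
In a 4-firm Cournot equilibrium, symmetry and the first-order condition give q = (242 − 127)/(25) = 4.6. So Q = 18.4 and P = 150.

q_i = 4.6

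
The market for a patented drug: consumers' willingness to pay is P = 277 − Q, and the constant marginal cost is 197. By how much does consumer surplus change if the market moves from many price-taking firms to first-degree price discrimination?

Consumer surplus falls by 3200

Perfect competition: P = MC = 197, so 277 − Q = 197 and Q = 80.
CS = ½·(277 − 197)·80 = 3200.
Under first-degree price discrimination the firm charges each unit its demand price and produces up to where P = MC, i.e. Q = 80. Consumer surplus is zero; producer surplus equals total surplus.
CS = 0.
Change in consumer surplus: 0 − 3200 = −3200.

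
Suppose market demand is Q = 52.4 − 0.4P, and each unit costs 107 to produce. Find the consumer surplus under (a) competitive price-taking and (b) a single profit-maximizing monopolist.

Competition: CS = 115.2; Monopoly: CS = 28.8

Inverting demand: P = 131 − 2.5Q.
Competitive firms price at marginal cost: P = 107, giving Q = 9.6.
CS = ½·(131 − 107)·9.6 = 115.2.
Monopoly sets MR = MC: 131 − 5Q = 107 ⇒ Q = 4.8, P = 131 − 2.5·4.8 = 119.
CS = ½·(131 − 119)·4.8 = 28.8.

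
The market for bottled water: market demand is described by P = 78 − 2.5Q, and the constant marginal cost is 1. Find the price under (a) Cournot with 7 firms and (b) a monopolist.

Cournot: P = 10.625; Monopoly: P = 39.5

In a 7-firm Cournot equilibrium, symmetry and the first-order condition give q = (78 − 1)/(20) = 3.85. So Q = 26.95 and P = 10.625.
The monopolist equates marginal revenue to marginal cost: 78 − 5Q = 1, so Q = 15.4. From demand, P = 39.5.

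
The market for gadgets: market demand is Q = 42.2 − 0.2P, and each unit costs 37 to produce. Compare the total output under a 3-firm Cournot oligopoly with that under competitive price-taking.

Cournot: Q = 26.1; Competition: Q = 34.8

Inverting demand: P = 211 − 5Q.
Cournot with 3 identical firms: the symmetric best-response condition is 211 − 20q = 37. Each firm produces q = 8.7, total output Q = 26.1, price P = 80.5.
Perfect competition: P = MC = 37, so 211 − 5Q = 37 and Q = 34.8.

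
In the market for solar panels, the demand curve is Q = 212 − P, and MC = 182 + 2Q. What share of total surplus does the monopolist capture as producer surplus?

Inverting demand: P = 212 − Q.
A monopolist chooses Q where MR = MC. MR = 212 − 2Q; setting this equal to 182 + 2Q gives Q = 7.5 and P = 204.5.
CS = ½·(212 − 204.5)·7.5 = 28.125.
PS = P·Q − VC(Q) = 204.5·7.5 − (182·7.5 + ½·2·7.5²) = 112.5.
Share captured = PS/TS = 112.5/140.625 = 0.8.

PS/TS = 0.8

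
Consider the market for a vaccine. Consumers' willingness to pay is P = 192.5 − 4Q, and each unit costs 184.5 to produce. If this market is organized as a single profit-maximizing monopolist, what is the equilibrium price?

A monopolist chooses Q where MR = MC. MR = 192.5 − 8Q; setting this equal to 184.5 gives Q = 1 and P = 188.5.

P = 188.5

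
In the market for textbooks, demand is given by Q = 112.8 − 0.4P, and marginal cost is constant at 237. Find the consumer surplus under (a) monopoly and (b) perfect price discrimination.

Monopoly: CS = 101.25; Perfect PD: CS = 0

Inverting demand: P = 282 − 2.5Q.
The monopolist equates marginal revenue to marginal cost: 282 − 5Q = 237, so Q = 9. From demand, P = 259.5.
CS = ½·(282 − 259.5)·9 = 101.25.
Under first-degree price discrimination the firm charges each unit its demand price and produces up to where P = MC, i.e. Q = 18. Consumer surplus is zero; producer surplus equals total surplus.
CS = 0.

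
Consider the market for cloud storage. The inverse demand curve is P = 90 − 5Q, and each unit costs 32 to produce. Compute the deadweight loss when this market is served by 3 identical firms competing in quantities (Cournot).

DWL = 21.025

Under competition P = MC = 32, so Q = (90 − 32)/5 = 11.6.
Cournot with 3 identical firms: the symmetric best-response condition is 90 − 20q = 32. Each firm produces q = 2.9, total output Q = 8.7, price P = 46.5.
DWL is the triangle between Q = 8.7 and Q = 11.6: ½·(11.6 − 8.7)·(46.5 − 32) = 21.025.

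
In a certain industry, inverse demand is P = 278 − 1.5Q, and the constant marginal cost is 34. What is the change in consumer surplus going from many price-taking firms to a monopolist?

Competitive firms price at marginal cost: P = 34, giving Q = 488/3.
CS = ½·(278 − 34)·488/3 = 59536/3.
Monopoly sets MR = MC: 278 − 3Q = 34 ⇒ Q = 244/3, P = 278 − 1.5·244/3 = 156.
CS = ½·(278 − 156)·244/3 = 14884/3.
Change in consumer surplus: 14884/3 − 59536/3 = −14884.

Consumer surplus falls by 14884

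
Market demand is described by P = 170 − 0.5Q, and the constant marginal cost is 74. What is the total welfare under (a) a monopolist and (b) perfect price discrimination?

The monopolist equates marginal revenue to marginal cost: 170 − Q = 74, so Q = 96. From demand, P = 122.
CS = ½·(170 − 122)·96 = 2304; PS = (122 − 74)·96 = 4608; TS = 6912.
With perfect price discrimination, output is the efficient level Q = 192 (where demand meets MC), but every buyer pays their willingness to pay: CS = 0 and PS = total surplus.
TS = 9216 (equal to competitive TS).

Monopoly: TS = 6912; Perfect PD: TS = 9216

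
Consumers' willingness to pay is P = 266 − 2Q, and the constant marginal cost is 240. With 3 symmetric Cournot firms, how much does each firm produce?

q_i = 3.25

Cournot with 3 identical firms: the symmetric best-response condition is 266 − 8q = 240. Each firm produces q = 3.25, total output Q = 9.75, price P = 246.5.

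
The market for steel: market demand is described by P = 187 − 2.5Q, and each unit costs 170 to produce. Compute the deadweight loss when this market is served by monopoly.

DWL = 14.45

Perfect competition: P = MC = 170, so 187 − 2.5Q = 170 and Q = 6.8.
A monopolist chooses Q where MR = MC. MR = 187 − 5Q; setting this equal to 170 gives Q = 3.4 and P = 178.5.
DWL is the triangle between Q = 3.4 and Q = 6.8: ½·(6.8 − 3.4)·(178.5 − 170) = 14.45.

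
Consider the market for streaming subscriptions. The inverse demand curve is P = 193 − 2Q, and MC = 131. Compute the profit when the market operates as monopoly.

Monopoly sets MR = MC: 193 − 4Q = 131 ⇒ Q = 15.5, P = 193 − 2·15.5 = 162.
Profit = (162 − 131)·15.5 = 480.5.

Profit = 480.5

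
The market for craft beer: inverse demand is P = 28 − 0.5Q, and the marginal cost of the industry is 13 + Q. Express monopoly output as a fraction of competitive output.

The monopolist equates marginal revenue to marginal cost: 28 − Q = 13 + Q, so Q = 7.5. From demand, P = 24.25.
Under competition P = MC: 28 − 0.5Q = 13 + Q ⇒ Q = 10, P = 23.
Ratio Q_m/Q_c = 7.5/10 = 0.75.

Q_m/Q_c = 0.75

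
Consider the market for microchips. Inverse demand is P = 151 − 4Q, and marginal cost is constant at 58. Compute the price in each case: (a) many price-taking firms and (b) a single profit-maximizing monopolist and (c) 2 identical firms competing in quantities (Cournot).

Competition: P = 58; Monopoly: P = 104.5; Cournot: P = 89

Perfect competition: P = MC = 58, so 151 − 4Q = 58 and Q = 23.25.
The monopolist equates marginal revenue to marginal cost: 151 − 8Q = 58, so Q = 11.625. From demand, P = 104.5.
Cournot with 2 identical firms: the symmetric best-response condition is 151 − 12q = 58. Each firm produces q = 7.75, total output Q = 15.5, price P = 89.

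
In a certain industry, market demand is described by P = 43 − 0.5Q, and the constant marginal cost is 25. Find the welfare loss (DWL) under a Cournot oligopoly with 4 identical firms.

Under competition P = MC = 25, so Q = (43 − 25)/0.5 = 36.
With 4 symmetric Cournot firms, each firm's FOC gives 43 − 2.5q = 25, so q = 7.2, Q = 4·7.2 = 28.8, and P = 28.6.
DWL is the triangle between Q = 28.8 and Q = 36: ½·(36 − 28.8)·(28.6 − 25) = 12.96.

DWL = 12.96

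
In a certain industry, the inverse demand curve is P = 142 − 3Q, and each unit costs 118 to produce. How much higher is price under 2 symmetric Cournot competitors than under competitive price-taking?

P rises by 8

Competitive firms price at marginal cost: P = 118, giving Q = 8.
With 2 symmetric Cournot firms, each firm's FOC gives 142 − 9q = 118, so q = 8/3, Q = 2·8/3 = 16/3, and P = 126.
Change in price: 126 − 118 = 8.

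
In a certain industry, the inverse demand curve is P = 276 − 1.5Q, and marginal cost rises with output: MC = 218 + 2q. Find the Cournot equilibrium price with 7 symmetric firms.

With 7 symmetric Cournot firms, each firm's FOC gives 276 − 12q = 218 + 2q, so q = 29/7, Q = 7·29/7 = 29, and P = 232.5.

P = 232.5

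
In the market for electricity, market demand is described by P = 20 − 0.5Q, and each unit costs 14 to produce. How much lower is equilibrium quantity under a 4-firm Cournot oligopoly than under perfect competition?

Equilibrium quantity falls by 2.4

Under competition P = MC = 14, so Q = (20 − 14)/0.5 = 12.
In a 4-firm Cournot equilibrium, symmetry and the first-order condition give q = (20 − 14)/(2.5) = 2.4. So Q = 9.6 and P = 15.2.
Change in equilibrium quantity: 9.6 − 12 = −2.4.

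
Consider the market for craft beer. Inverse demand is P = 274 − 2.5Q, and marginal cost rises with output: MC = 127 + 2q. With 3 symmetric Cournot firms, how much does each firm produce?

q_i = 12.25

In a 3-firm Cournot equilibrium, symmetry and the first-order condition give q = (274 − 127)/(12) = 12.25. So Q = 36.75 and P = 182.125.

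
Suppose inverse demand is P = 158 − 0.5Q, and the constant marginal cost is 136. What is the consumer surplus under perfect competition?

CS = 484

Competitive firms price at marginal cost: P = 136, giving Q = 44.
CS = ½·(158 − 136)·44 = 484.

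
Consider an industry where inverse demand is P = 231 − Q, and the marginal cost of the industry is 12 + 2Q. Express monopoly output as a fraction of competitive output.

Q_m/Q_c = 0.75

The monopolist equates marginal revenue to marginal cost: 231 − 2Q = 12 + 2Q, so Q = 54.75. From demand, P = 176.25.
Competitive equilibrium sets price equal to marginal cost: 231 − Q = 12 + 2Q, so Q = 73 and P = 158.
Ratio Q_m/Q_c = 54.75/73 = 0.75.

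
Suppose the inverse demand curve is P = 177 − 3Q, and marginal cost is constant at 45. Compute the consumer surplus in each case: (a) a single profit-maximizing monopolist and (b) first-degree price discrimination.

The monopolist equates marginal revenue to marginal cost: 177 − 6Q = 45, so Q = 22. From demand, P = 111.
CS = ½·(177 − 111)·22 = 726.
A perfectly discriminating monopolist sells every unit with P(Q) ≥ MC(Q), so output equals the competitive quantity Q = 44. Each buyer pays their reservation price, so CS = 0 and the firm captures all surplus.
CS = 0.

Monopoly: CS = 726; Perfect PD: CS = 0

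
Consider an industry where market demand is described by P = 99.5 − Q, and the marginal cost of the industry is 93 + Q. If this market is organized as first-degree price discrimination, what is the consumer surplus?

CS = 0

With perfect price discrimination, output is the efficient level Q = 3.25 (where demand meets MC), but every buyer pays their willingness to pay: CS = 0 and PS = total surplus.
CS = 0.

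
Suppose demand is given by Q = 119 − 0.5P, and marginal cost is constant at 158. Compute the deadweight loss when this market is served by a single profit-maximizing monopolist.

DWL = 400

Inverting demand: P = 238 − 2Q.
Competitive firms price at marginal cost: P = 158, giving Q = 40.
The monopolist equates marginal revenue to marginal cost: 238 − 4Q = 158, so Q = 20. From demand, P = 198.
DWL is the triangle between Q = 20 and Q = 40: ½·(40 − 20)·(198 − 158) = 400.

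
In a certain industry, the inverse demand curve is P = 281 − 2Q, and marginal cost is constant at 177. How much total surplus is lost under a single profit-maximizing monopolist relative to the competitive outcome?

DWL = 676

Competitive firms price at marginal cost: P = 177, giving Q = 52.
A monopolist chooses Q where MR = MC. MR = 281 − 4Q; setting this equal to 177 gives Q = 26 and P = 229.
DWL is the triangle between Q = 26 and Q = 52: ½·(52 − 26)·(229 − 177) = 676.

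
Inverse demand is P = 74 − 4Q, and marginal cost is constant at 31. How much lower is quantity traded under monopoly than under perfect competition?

Perfect competition: P = MC = 31, so 74 − 4Q = 31 and Q = 10.75.
Monopoly sets MR = MC: 74 − 8Q = 31 ⇒ Q = 5.375, P = 74 − 4·5.375 = 52.5.
Change in quantity traded: 5.375 − 10.75 = −5.375.

Quantity traded falls by 5.375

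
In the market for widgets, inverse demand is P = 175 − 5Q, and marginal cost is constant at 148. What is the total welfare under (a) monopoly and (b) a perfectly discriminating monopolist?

Monopoly: TS = 54.675; Perfect PD: TS = 72.9

A monopolist chooses Q where MR = MC. MR = 175 − 10Q; setting this equal to 148 gives Q = 2.7 and P = 161.5.
CS = ½·(175 − 161.5)·2.7 = 18.225; PS = (161.5 − 148)·2.7 = 36.45; TS = 54.675.
Under first-degree price discrimination the firm charges each unit its demand price and produces up to where P = MC, i.e. Q = 5.4. Consumer surplus is zero; producer surplus equals total surplus.
TS = 72.9 (equal to competitive TS).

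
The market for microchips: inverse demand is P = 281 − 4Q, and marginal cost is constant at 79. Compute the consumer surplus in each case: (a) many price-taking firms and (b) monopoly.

Competition: CS = 5100.5; Monopoly: CS = 1275.125

Under competition P = MC = 79, so Q = (281 − 79)/4 = 50.5.
CS = ½·(281 − 79)·50.5 = 5100.5.
Monopoly sets MR = MC: 281 − 8Q = 79 ⇒ Q = 25.25, P = 281 − 4·25.25 = 180.
CS = ½·(281 − 180)·25.25 = 1275.125.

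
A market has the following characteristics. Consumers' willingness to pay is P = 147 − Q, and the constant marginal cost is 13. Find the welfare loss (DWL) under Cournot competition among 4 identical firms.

DWL = 359.12

Competitive firms price at marginal cost: P = 13, giving Q = 134.
Cournot with 4 identical firms: the symmetric best-response condition is 147 − 5q = 13. Each firm produces q = 26.8, total output Q = 107.2, price P = 39.8.
DWL is the triangle between Q = 107.2 and Q = 134: ½·(134 − 107.2)·(39.8 − 13) = 359.12.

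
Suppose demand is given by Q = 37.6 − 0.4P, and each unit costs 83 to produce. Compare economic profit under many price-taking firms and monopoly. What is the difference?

Inverting demand: P = 94 − 2.5Q.
Perfect competition: P = MC = 83, so 94 − 2.5Q = 83 and Q = 4.4.
Profit = (83 − 83)·4.4 = 0.
Monopoly sets MR = MC: 94 − 5Q = 83 ⇒ Q = 2.2, P = 94 − 2.5·2.2 = 88.5.
Profit = (88.5 − 83)·2.2 = 12.1.
Change in economic profit: 12.1 − 0 = 12.1.

π rises by 12.1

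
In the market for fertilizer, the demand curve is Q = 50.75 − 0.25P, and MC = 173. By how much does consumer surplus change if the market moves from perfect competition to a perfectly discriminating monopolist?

Inverting demand: P = 203 − 4Q.
Under competition P = MC = 173, so Q = (203 − 173)/4 = 7.5.
CS = ½·(203 − 173)·7.5 = 112.5.
With perfect price discrimination, output is the efficient level Q = 7.5 (where demand meets MC), but every buyer pays their willingness to pay: CS = 0 and PS = total surplus.
CS = 0.
Change in consumer surplus: 0 − 112.5 = −112.5.

CS falls by 112.5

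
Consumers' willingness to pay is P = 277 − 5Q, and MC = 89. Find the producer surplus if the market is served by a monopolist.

PS = 1767.2

Monopoly sets MR = MC: 277 − 10Q = 89 ⇒ Q = 18.8, P = 277 − 5·18.8 = 183.
PS = (183 − 89)·18.8 = 1767.2.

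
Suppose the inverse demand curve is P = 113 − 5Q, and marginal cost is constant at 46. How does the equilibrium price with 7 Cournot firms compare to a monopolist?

Cournot: P = 54.375; Monopoly: P = 79.5

Cournot with 7 identical firms: the symmetric best-response condition is 113 − 40q = 46. Each firm produces q = 1.675, total output Q = 11.725, price P = 54.375.
Monopoly sets MR = MC: 113 − 10Q = 46 ⇒ Q = 6.7, P = 113 − 5·6.7 = 79.5.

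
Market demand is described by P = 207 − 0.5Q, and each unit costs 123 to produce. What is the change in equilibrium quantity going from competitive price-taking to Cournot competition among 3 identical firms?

Q falls by 42

Under competition P = MC = 123, so Q = (207 − 123)/0.5 = 168.
Cournot with 3 identical firms: the symmetric best-response condition is 207 − 2q = 123. Each firm produces q = 42, total output Q = 126, price P = 144.
Change in equilibrium quantity: 126 − 168 = −42.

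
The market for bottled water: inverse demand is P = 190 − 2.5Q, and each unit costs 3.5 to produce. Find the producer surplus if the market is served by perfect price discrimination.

PS = 6956.45

Under first-degree price discrimination the firm charges each unit its demand price and produces up to where P = MC, i.e. Q = 74.6. Consumer surplus is zero; producer surplus equals total surplus.
PS = ½·(190 − 3.5)·74.6 = 6956.45.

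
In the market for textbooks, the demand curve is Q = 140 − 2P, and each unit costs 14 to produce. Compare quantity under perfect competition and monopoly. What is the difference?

Q falls by 56

Inverting demand: P = 70 − 0.5Q.
Perfect competition: P = MC = 14, so 70 − 0.5Q = 14 and Q = 112.
The monopolist equates marginal revenue to marginal cost: 70 − Q = 14, so Q = 56. From demand, P = 42.
Change in quantity: 56 − 112 = −56.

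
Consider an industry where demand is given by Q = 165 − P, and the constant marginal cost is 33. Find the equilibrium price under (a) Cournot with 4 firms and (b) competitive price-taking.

Cournot: P = 59.4; Competition: P = 33

Inverting demand: P = 165 − Q.
With 4 symmetric Cournot firms, each firm's FOC gives 165 − 5q = 33, so q = 26.4, Q = 4·26.4 = 105.6, and P = 59.4.
Under competition P = MC = 33, so Q = (165 − 33)/1 = 132.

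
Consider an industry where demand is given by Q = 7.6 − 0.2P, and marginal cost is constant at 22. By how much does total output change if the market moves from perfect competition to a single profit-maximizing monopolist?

Total output falls by 1.6

Inverting demand: P = 38 − 5Q.
Competitive firms price at marginal cost: P = 22, giving Q = 3.2.
Monopoly sets MR = MC: 38 − 10Q = 22 ⇒ Q = 1.6, P = 38 − 5·1.6 = 30.
Change in total output: 1.6 − 3.2 = −1.6.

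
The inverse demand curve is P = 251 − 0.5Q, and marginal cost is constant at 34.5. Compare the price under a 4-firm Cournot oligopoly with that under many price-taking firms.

Cournot with 4 identical firms: the symmetric best-response condition is 251 − 2.5q = 34.5. Each firm produces q = 86.6, total output Q = 346.4, price P = 77.8.
Competitive firms price at marginal cost: P = 34.5, giving Q = 433.

Cournot: P = 77.8; Competition: P = 34.5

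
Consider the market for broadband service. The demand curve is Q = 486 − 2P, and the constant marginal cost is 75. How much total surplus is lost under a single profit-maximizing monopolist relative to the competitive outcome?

Inverting demand: P = 243 − 0.5Q.
Under competition P = MC = 75, so Q = (243 − 75)/0.5 = 336.
A monopolist chooses Q where MR = MC. MR = 243 − Q; setting this equal to 75 gives Q = 168 and P = 159.
DWL is the triangle between Q = 168 and Q = 336: ½·(336 − 168)·(159 − 75) = 7056.

DWL = 7056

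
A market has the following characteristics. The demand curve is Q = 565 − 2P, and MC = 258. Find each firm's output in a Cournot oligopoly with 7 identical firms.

Inverting demand: P = 282.5 − 0.5Q.
Cournot with 7 identical firms: the symmetric best-response condition is 282.5 − 4q = 258. Each firm produces q = 6.125, total output Q = 42.875, price P = 4177/16.

q_i = 6.125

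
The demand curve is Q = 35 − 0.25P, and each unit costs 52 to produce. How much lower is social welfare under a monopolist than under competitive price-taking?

Inverting demand: P = 140 − 4Q.
Perfect competition: P = MC = 52, so 140 − 4Q = 52 and Q = 22.
CS = ½·(140 − 52)·22 = 968; PS = (52 − 52)·22 = 0; TS = 968.
The monopolist equates marginal revenue to marginal cost: 140 − 8Q = 52, so Q = 11. From demand, P = 96.
CS = ½·(140 − 96)·11 = 242; PS = (96 − 52)·11 = 484; TS = 726.
Change in social welfare: 726 − 968 = −242.

TS falls by 242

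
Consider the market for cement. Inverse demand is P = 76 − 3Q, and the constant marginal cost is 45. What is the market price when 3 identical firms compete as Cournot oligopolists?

In a 3-firm Cournot equilibrium, symmetry and the first-order condition give q = (76 − 45)/(12) = 31/12. So Q = 7.75 and P = 52.75.

P = 52.75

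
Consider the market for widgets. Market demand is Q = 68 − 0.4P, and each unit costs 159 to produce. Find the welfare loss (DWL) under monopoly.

Inverting demand: P = 170 − 2.5Q.
Under competition P = MC = 159, so Q = (170 − 159)/2.5 = 4.4.
Monopoly sets MR = MC: 170 − 5Q = 159 ⇒ Q = 2.2, P = 170 − 2.5·2.2 = 164.5.
DWL is the triangle between Q = 2.2 and Q = 4.4: ½·(4.4 − 2.2)·(164.5 − 159) = 6.05.

DWL = 6.05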